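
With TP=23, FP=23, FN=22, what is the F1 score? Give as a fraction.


Precision = 23/46 = 1/2. Recall = 23/45 = 23/45. F1 = 2*P*R/(P+R) = 46/91.

46/91


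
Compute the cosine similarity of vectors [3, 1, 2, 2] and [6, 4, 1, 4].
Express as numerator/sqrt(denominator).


dot = 32. |a|^2 = 18, |b|^2 = 69. cos = 32/sqrt(1242).

32/sqrt(1242)


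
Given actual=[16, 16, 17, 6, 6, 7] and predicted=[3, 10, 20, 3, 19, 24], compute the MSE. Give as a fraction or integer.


MSE = (1/6) * ((16-3)^2=169 + (16-10)^2=36 + (17-20)^2=9 + (6-3)^2=9 + (6-19)^2=169 + (7-24)^2=289). Sum = 681. MSE = 227/2.

227/2


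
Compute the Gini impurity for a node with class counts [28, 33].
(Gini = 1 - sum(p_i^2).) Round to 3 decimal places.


Total = 61. Proportions: 28/61, 33/61. sum(p_i^2) = 0.5034. Gini = 1 - 0.5034 = 0.4966, which rounds to 0.497.

0.497


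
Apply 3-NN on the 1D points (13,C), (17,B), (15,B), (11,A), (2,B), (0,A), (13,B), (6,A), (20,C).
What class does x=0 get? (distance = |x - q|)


Distances: |13-0|=13, |17-0|=17, |15-0|=15, |11-0|=11, |2-0|=2, |0-0|=0, |13-0|=13, |6-0|=6, |20-0|=20. 3 nearest: (0,A), (2,B), (6,A). Counts: {'A': 2, 'B': 1}. Majority class: A.

A


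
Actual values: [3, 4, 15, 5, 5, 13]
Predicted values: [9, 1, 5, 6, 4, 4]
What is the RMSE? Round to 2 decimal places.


MSE = 38.0000. RMSE = sqrt(38.0000) = 6.16.

6.16


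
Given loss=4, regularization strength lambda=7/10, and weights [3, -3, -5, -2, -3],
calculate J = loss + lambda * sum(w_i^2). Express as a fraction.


L2 sq norm = sum(w^2) = 56. J = 4 + 7/10 * 56 = 216/5.

216/5


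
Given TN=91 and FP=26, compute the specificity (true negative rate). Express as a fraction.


Specificity = TN / (TN + FP) = 91 / 117 = 7/9.

7/9


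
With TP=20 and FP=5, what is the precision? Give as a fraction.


Precision = TP / (TP + FP) = 20 / 25 = 4/5.

4/5


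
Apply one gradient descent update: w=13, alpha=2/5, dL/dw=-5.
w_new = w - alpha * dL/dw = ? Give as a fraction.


w_new = 13 - 2/5 * -5 = 13 - -2 = 15.

15


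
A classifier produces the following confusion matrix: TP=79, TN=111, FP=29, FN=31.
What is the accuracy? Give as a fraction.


Accuracy = (TP + TN) / (TP + TN + FP + FN) = (79 + 111) / 250 = 19/25.

19/25


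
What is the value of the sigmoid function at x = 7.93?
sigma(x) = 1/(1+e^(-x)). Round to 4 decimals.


sigma(7.93) = 1/(1+e^(-7.93)) = 1/(1+0.000360) = 1/1.000360 = 0.9996.

0.9996


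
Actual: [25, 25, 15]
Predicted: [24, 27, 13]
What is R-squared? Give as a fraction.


Mean(y) = 65/3. SS_res = 9. SS_tot = 200/3. R^2 = 1 - 9/(200/3) = 173/200.

173/200


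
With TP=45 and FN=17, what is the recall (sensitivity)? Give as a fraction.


Recall = TP / (TP + FN) = 45 / 62 = 45/62.

45/62


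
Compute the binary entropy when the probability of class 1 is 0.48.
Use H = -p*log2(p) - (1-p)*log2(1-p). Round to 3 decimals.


H = -0.48*log2(0.48) - 0.52*log2(0.52) = 0.999.

0.999


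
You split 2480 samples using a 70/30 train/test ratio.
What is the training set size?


Test set = 2480 * 30% = 744. Training set = 2480 - 744 = 1736.

1736


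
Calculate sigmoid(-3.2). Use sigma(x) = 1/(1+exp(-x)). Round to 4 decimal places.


sigma(-3.2) = 1/(1+e^(3.2)) = 1/(1+24.532530) = 1/25.532530 = 0.0392.

0.0392


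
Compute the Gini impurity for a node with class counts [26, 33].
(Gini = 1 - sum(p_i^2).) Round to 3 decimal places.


Total = 59. Proportions: 26/59, 33/59. sum(p_i^2) = 0.5070. Gini = 1 - 0.5070 = 0.4930, which rounds to 0.493.

0.493


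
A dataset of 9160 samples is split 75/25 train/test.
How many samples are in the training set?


Test set = 9160 * 25% = 2290. Training set = 9160 - 2290 = 6870.

6870


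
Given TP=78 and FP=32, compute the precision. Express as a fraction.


Precision = TP / (TP + FP) = 78 / 110 = 39/55.

39/55


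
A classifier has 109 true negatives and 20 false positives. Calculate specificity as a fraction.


Specificity = TN / (TN + FP) = 109 / 129 = 109/129.

109/129


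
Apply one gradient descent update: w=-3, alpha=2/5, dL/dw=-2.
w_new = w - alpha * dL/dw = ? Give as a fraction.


w_new = -3 - 2/5 * -2 = -3 - -4/5 = -11/5.

-11/5


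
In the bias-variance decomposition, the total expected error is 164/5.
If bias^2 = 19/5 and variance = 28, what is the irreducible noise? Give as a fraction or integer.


Total error = bias^2 + variance + irreducible noise. So irreducible noise = 164/5 - 19/5 - 28 = 1.

1


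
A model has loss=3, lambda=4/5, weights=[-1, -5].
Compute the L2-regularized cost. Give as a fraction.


L2 sq norm = sum(w^2) = 26. J = 3 + 4/5 * 26 = 119/5.

119/5


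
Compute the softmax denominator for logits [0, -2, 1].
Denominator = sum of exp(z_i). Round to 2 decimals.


Denom = e^0=1.0000 + e^-2=0.1353 + e^1=2.7183. Sum = 3.8536, which rounds to 3.85.

3.85


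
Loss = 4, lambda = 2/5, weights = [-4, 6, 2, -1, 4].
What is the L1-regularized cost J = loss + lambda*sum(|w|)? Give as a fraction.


L1 norm = sum(|w|) = 17. J = 4 + 2/5 * 17 = 54/5.

54/5


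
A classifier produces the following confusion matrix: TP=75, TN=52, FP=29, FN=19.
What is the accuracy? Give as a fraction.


Accuracy = (TP + TN) / (TP + TN + FP + FN) = (75 + 52) / 175 = 127/175.

127/175


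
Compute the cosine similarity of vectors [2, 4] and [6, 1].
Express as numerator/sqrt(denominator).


dot = 16. |a|^2 = 20, |b|^2 = 37. cos = 16/sqrt(740).

16/sqrt(740)


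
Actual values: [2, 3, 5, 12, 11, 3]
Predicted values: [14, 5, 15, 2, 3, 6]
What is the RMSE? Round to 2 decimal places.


MSE = 70.1667. RMSE = sqrt(70.1667) = 8.38.

8.38


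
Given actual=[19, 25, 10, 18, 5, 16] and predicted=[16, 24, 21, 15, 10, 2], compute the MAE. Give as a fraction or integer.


MAE = (1/6) * (|19-16|=3 + |25-24|=1 + |10-21|=11 + |18-15|=3 + |5-10|=5 + |16-2|=14). Sum = 37. MAE = 37/6.

37/6


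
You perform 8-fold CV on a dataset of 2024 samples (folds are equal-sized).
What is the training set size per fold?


Each validation fold has 2024/8 = 253 samples. Training set = 2024 - 253 = 1771.

1771


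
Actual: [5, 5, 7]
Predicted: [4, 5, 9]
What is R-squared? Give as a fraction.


Mean(y) = 17/3. SS_res = 5. SS_tot = 8/3. R^2 = 1 - 5/(8/3) = -7/8.

-7/8


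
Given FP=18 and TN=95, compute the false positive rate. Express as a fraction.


FPR = FP / (FP + TN) = 18 / 113 = 18/113.

18/113


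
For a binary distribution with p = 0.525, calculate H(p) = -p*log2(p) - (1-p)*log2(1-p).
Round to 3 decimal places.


H = -0.525*log2(0.525) - 0.475*log2(0.475) = 0.998.

0.998


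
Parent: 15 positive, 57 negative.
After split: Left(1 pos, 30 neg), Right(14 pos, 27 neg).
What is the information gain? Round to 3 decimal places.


H(parent) = 0.7383. H(left) = 0.2056, H(right) = 0.9262. Weighted = (31/72)*0.2056 + (41/72)*0.9262 = 0.6159. IG = 0.7383 - 0.6159 = 0.1224, which rounds to 0.122.

0.122


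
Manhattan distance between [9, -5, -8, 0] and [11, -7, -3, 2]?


d = sum of absolute differences: |9-11|=2 + |-5--7|=2 + |-8--3|=5 + |0-2|=2 = 11.

11


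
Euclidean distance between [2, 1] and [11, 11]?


d = sqrt(sum of squared differences). (2-11)^2=81, (1-11)^2=100. Sum = 181.

sqrt(181)


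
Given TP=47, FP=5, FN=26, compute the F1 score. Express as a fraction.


Precision = 47/52 = 47/52. Recall = 47/73 = 47/73. F1 = 2*P*R/(P+R) = 94/125.

94/125


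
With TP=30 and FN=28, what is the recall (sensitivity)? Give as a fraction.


Recall = TP / (TP + FN) = 30 / 58 = 15/29.

15/29


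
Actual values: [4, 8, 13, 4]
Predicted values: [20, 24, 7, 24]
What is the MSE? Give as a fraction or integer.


MSE = (1/4) * ((4-20)^2=256 + (8-24)^2=256 + (13-7)^2=36 + (4-24)^2=400). Sum = 948. MSE = 237.

237


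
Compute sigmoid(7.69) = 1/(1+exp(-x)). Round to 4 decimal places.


sigma(7.69) = 1/(1+e^(-7.69)) = 1/(1+0.000457) = 1/1.000457 = 0.9995.

0.9995


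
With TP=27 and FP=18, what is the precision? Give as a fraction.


Precision = TP / (TP + FP) = 27 / 45 = 3/5.

3/5


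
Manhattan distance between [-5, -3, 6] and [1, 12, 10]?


d = sum of absolute differences: |-5-1|=6 + |-3-12|=15 + |6-10|=4 = 25.

25


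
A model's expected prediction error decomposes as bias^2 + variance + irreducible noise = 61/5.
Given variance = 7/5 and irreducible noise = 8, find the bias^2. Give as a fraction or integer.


Total error = bias^2 + variance + irreducible noise. So bias^2 = 61/5 - 7/5 - 8 = 14/5.

14/5


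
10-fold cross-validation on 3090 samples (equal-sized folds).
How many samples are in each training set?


Each validation fold has 3090/10 = 309 samples. Training set = 3090 - 309 = 2781.

2781


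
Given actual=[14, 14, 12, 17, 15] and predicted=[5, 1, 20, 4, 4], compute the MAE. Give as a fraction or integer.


MAE = (1/5) * (|14-5|=9 + |14-1|=13 + |12-20|=8 + |17-4|=13 + |15-4|=11). Sum = 54. MAE = 54/5.

54/5


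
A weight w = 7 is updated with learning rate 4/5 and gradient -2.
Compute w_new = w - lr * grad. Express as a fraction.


w_new = 7 - 4/5 * -2 = 7 - -8/5 = 43/5.

43/5


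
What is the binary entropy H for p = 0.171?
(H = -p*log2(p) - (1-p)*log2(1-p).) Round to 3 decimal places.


H = -0.171*log2(0.171) - 0.829*log2(0.829) = 0.660.

0.660


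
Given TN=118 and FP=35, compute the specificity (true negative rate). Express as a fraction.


Specificity = TN / (TN + FP) = 118 / 153 = 118/153.

118/153


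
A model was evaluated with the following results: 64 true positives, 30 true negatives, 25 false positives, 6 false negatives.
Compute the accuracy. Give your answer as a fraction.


Accuracy = (TP + TN) / (TP + TN + FP + FN) = (64 + 30) / 125 = 94/125.

94/125


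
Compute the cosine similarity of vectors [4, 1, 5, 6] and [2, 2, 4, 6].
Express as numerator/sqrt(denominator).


dot = 66. |a|^2 = 78, |b|^2 = 60. cos = 66/sqrt(4680).

66/sqrt(4680)


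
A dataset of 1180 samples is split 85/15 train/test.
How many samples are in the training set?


Test set = 1180 * 15% = 177. Training set = 1180 - 177 = 1003.

1003


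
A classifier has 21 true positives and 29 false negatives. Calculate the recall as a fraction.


Recall = TP / (TP + FN) = 21 / 50 = 21/50.

21/50


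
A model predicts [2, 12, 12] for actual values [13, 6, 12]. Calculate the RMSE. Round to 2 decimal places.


MSE = 52.3333. RMSE = sqrt(52.3333) = 7.23.

7.23


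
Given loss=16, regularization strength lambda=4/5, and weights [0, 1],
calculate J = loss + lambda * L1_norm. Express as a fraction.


L1 norm = sum(|w|) = 1. J = 16 + 4/5 * 1 = 84/5.

84/5


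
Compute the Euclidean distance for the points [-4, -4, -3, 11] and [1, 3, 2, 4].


d = sqrt(sum of squared differences). (-4-1)^2=25, (-4-3)^2=49, (-3-2)^2=25, (11-4)^2=49. Sum = 148.

sqrt(148)


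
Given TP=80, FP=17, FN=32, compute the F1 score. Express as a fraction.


Precision = 80/97 = 80/97. Recall = 80/112 = 5/7. F1 = 2*P*R/(P+R) = 160/209.

160/209


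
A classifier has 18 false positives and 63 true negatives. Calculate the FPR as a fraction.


FPR = FP / (FP + TN) = 18 / 81 = 2/9.

2/9


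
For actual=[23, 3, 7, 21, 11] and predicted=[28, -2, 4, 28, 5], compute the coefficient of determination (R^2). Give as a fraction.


Mean(y) = 13. SS_res = 144. SS_tot = 304. R^2 = 1 - 144/(304) = 10/19.

10/19


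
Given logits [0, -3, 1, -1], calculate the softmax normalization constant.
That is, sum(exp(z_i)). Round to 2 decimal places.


Denom = e^0=1.0000 + e^-3=0.0498 + e^1=2.7183 + e^-1=0.3679. Sum = 4.1360, which rounds to 4.14.

4.14


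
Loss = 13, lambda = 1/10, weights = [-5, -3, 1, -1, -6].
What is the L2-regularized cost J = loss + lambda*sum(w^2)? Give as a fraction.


L2 sq norm = sum(w^2) = 72. J = 13 + 1/10 * 72 = 101/5.

101/5


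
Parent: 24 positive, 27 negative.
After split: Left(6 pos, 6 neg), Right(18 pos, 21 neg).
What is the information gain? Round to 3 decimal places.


H(parent) = 0.9975. H(left) = 1.0000, H(right) = 0.9957. Weighted = (12/51)*1.0000 + (39/51)*0.9957 = 0.9967. IG = 0.9975 - 0.9967 = 0.0008, which rounds to 0.001.

0.001


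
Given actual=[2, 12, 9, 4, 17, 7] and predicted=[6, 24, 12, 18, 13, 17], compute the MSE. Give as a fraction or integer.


MSE = (1/6) * ((2-6)^2=16 + (12-24)^2=144 + (9-12)^2=9 + (4-18)^2=196 + (17-13)^2=16 + (7-17)^2=100). Sum = 481. MSE = 481/6.

481/6


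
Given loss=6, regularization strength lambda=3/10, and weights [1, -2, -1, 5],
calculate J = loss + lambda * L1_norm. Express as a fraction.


L1 norm = sum(|w|) = 9. J = 6 + 3/10 * 9 = 87/10.

87/10


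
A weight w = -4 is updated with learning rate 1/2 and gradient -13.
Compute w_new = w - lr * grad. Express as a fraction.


w_new = -4 - 1/2 * -13 = -4 - -13/2 = 5/2.

5/2


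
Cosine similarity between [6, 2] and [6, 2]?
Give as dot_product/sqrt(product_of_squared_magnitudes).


dot = 40. |a|^2 = 40, |b|^2 = 40. cos = 40/sqrt(1600).

40/sqrt(1600)


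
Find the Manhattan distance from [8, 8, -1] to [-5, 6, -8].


d = sum of absolute differences: |8--5|=13 + |8-6|=2 + |-1--8|=7 = 22.

22


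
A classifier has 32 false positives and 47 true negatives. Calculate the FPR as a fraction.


FPR = FP / (FP + TN) = 32 / 79 = 32/79.

32/79


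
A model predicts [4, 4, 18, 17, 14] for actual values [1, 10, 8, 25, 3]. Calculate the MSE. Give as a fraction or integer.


MSE = (1/5) * ((1-4)^2=9 + (10-4)^2=36 + (8-18)^2=100 + (25-17)^2=64 + (3-14)^2=121). Sum = 330. MSE = 66.

66


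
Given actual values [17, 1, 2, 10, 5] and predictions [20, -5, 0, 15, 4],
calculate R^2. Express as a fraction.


Mean(y) = 7. SS_res = 75. SS_tot = 174. R^2 = 1 - 75/(174) = 33/58.

33/58


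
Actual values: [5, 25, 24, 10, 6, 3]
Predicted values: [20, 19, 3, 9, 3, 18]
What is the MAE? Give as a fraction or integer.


MAE = (1/6) * (|5-20|=15 + |25-19|=6 + |24-3|=21 + |10-9|=1 + |6-3|=3 + |3-18|=15). Sum = 61. MAE = 61/6.

61/6


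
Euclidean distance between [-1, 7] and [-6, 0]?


d = sqrt(sum of squared differences). (-1--6)^2=25, (7-0)^2=49. Sum = 74.

sqrt(74)


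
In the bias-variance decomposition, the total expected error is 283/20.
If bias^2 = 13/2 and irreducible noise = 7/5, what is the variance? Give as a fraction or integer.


Total error = bias^2 + variance + irreducible noise. So variance = 283/20 - 13/2 - 7/5 = 25/4.

25/4


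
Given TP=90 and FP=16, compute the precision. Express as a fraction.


Precision = TP / (TP + FP) = 90 / 106 = 45/53.

45/53


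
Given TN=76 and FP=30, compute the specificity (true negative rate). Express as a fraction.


Specificity = TN / (TN + FP) = 76 / 106 = 38/53.

38/53


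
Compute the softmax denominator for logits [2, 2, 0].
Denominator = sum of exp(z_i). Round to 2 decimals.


Denom = e^2=7.3891 + e^2=7.3891 + e^0=1.0000. Sum = 15.7782, which rounds to 15.78.

15.78


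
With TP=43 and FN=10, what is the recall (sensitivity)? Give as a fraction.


Recall = TP / (TP + FN) = 43 / 53 = 43/53.

43/53


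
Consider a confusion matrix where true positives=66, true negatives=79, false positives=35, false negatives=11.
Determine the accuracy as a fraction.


Accuracy = (TP + TN) / (TP + TN + FP + FN) = (66 + 79) / 191 = 145/191.

145/191


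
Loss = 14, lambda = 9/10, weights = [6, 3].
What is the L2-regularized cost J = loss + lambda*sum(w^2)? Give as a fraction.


L2 sq norm = sum(w^2) = 45. J = 14 + 9/10 * 45 = 109/2.

109/2


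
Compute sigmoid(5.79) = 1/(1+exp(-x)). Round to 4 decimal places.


sigma(5.79) = 1/(1+e^(-5.79)) = 1/(1+0.003058) = 1/1.003058 = 0.9970.

0.9970


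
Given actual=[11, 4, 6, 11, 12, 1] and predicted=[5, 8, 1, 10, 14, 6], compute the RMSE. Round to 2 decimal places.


MSE = 17.8333. RMSE = sqrt(17.8333) = 4.22.

4.22


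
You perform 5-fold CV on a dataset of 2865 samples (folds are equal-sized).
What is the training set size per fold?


Each validation fold has 2865/5 = 573 samples. Training set = 2865 - 573 = 2292.

2292


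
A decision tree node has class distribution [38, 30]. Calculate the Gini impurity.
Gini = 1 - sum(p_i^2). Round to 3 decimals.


Total = 68. Proportions: 38/68, 30/68. sum(p_i^2) = 0.5069. Gini = 1 - 0.5069 = 0.4931, which rounds to 0.493.

0.493


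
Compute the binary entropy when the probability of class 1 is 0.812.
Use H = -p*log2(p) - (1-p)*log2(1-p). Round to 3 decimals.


H = -0.812*log2(0.812) - 0.188*log2(0.188) = 0.697.

0.697


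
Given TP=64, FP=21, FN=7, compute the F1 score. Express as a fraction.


Precision = 64/85 = 64/85. Recall = 64/71 = 64/71. F1 = 2*P*R/(P+R) = 32/39.

32/39


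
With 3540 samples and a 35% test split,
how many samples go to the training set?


Test set = 3540 * 35% = 1239. Training set = 3540 - 1239 = 2301.

2301


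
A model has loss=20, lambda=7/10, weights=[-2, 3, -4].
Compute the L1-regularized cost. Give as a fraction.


L1 norm = sum(|w|) = 9. J = 20 + 7/10 * 9 = 263/10.

263/10


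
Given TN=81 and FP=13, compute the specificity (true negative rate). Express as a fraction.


Specificity = TN / (TN + FP) = 81 / 94 = 81/94.

81/94


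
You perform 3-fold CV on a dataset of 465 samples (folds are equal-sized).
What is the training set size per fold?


Each validation fold has 465/3 = 155 samples. Training set = 465 - 155 = 310.

310


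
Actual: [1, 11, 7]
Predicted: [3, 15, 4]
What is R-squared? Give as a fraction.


Mean(y) = 19/3. SS_res = 29. SS_tot = 152/3. R^2 = 1 - 29/(152/3) = 65/152.

65/152


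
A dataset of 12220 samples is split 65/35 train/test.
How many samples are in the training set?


Test set = 12220 * 35% = 4277. Training set = 12220 - 4277 = 7943.

7943


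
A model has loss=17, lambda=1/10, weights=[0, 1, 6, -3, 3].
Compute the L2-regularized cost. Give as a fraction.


L2 sq norm = sum(w^2) = 55. J = 17 + 1/10 * 55 = 45/2.

45/2


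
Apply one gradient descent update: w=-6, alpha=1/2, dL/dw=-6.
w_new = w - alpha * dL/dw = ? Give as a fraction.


w_new = -6 - 1/2 * -6 = -6 - -3 = -3.

-3


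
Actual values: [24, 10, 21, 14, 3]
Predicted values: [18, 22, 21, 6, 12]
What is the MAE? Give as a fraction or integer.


MAE = (1/5) * (|24-18|=6 + |10-22|=12 + |21-21|=0 + |14-6|=8 + |3-12|=9). Sum = 35. MAE = 7.

7


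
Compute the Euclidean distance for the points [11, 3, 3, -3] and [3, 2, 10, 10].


d = sqrt(sum of squared differences). (11-3)^2=64, (3-2)^2=1, (3-10)^2=49, (-3-10)^2=169. Sum = 283.

sqrt(283)


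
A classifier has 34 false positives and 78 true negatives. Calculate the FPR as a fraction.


FPR = FP / (FP + TN) = 34 / 112 = 17/56.

17/56


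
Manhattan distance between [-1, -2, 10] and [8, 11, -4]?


d = sum of absolute differences: |-1-8|=9 + |-2-11|=13 + |10--4|=14 = 36.

36


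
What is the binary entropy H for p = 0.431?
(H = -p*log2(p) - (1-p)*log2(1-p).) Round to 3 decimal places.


H = -0.431*log2(0.431) - 0.569*log2(0.569) = 0.986.

0.986


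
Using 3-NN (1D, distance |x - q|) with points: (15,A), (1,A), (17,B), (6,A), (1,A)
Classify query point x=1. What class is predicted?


Distances: |15-1|=14, |1-1|=0, |17-1|=16, |6-1|=5, |1-1|=0. 3 nearest: (1,A), (1,A), (6,A). Counts: {'A': 3}. Majority class: A.

A


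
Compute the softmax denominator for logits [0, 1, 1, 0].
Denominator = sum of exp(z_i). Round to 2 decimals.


Denom = e^0=1.0000 + e^1=2.7183 + e^1=2.7183 + e^0=1.0000. Sum = 7.4366, which rounds to 7.44.

7.44


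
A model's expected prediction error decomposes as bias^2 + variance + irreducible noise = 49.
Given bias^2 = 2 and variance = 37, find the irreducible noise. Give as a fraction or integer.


Total error = bias^2 + variance + irreducible noise. So irreducible noise = 49 - 2 - 37 = 10.

10


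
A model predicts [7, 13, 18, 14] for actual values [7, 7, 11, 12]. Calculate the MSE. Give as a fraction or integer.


MSE = (1/4) * ((7-7)^2=0 + (7-13)^2=36 + (11-18)^2=49 + (12-14)^2=4). Sum = 89. MSE = 89/4.

89/4


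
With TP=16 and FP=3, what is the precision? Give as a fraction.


Precision = TP / (TP + FP) = 16 / 19 = 16/19.

16/19


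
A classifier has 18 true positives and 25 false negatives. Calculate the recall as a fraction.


Recall = TP / (TP + FN) = 18 / 43 = 18/43.

18/43


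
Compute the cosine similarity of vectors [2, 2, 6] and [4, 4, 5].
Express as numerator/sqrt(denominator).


dot = 46. |a|^2 = 44, |b|^2 = 57. cos = 46/sqrt(2508).

46/sqrt(2508)


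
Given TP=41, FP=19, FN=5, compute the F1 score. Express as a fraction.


Precision = 41/60 = 41/60. Recall = 41/46 = 41/46. F1 = 2*P*R/(P+R) = 41/53.

41/53


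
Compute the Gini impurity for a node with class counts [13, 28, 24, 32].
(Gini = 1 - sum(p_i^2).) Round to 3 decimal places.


Total = 97. Proportions: 13/97, 28/97, 24/97, 32/97. sum(p_i^2) = 0.2713. Gini = 1 - 0.2713 = 0.7287, which rounds to 0.729.

0.729


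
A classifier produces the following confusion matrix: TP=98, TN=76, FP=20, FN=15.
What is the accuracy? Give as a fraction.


Accuracy = (TP + TN) / (TP + TN + FP + FN) = (98 + 76) / 209 = 174/209.

174/209


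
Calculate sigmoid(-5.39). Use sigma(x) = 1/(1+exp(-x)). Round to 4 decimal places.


sigma(-5.39) = 1/(1+e^(5.39)) = 1/(1+219.203386) = 1/220.203386 = 0.0045.

0.0045


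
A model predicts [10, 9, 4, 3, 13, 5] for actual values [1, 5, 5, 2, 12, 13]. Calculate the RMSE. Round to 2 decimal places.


MSE = 27.3333. RMSE = sqrt(27.3333) = 5.23.

5.23


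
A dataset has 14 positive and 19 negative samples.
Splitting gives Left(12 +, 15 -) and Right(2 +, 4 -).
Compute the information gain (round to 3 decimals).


H(parent) = 0.9834. H(left) = 0.9911, H(right) = 0.9183. Weighted = (27/33)*0.9911 + (6/33)*0.9183 = 0.9779. IG = 0.9834 - 0.9779 = 0.0055, which rounds to 0.006.

0.006


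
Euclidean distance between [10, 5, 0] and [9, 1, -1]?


d = sqrt(sum of squared differences). (10-9)^2=1, (5-1)^2=16, (0--1)^2=1. Sum = 18.

sqrt(18)


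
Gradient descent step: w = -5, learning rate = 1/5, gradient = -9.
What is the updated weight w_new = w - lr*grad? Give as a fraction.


w_new = -5 - 1/5 * -9 = -5 - -9/5 = -16/5.

-16/5


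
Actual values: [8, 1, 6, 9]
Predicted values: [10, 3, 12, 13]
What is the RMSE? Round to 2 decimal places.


MSE = 15.0000. RMSE = sqrt(15.0000) = 3.87.

3.87


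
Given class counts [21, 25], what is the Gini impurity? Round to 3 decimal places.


Total = 46. Proportions: 21/46, 25/46. sum(p_i^2) = 0.5038. Gini = 1 - 0.5038 = 0.4962, which rounds to 0.496.

0.496


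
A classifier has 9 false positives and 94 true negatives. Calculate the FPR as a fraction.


FPR = FP / (FP + TN) = 9 / 103 = 9/103.

9/103


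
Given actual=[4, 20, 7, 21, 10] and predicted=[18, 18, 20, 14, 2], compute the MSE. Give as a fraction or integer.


MSE = (1/5) * ((4-18)^2=196 + (20-18)^2=4 + (7-20)^2=169 + (21-14)^2=49 + (10-2)^2=64). Sum = 482. MSE = 482/5.

482/5


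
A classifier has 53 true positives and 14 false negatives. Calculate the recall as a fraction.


Recall = TP / (TP + FN) = 53 / 67 = 53/67.

53/67


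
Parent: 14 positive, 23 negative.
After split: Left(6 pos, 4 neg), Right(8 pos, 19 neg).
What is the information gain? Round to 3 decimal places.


H(parent) = 0.9569. H(left) = 0.9710, H(right) = 0.8767. Weighted = (10/37)*0.9710 + (27/37)*0.8767 = 0.9022. IG = 0.9569 - 0.9022 = 0.0547, which rounds to 0.055.

0.055


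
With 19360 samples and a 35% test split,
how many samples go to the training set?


Test set = 19360 * 35% = 6776. Training set = 19360 - 6776 = 12584.

12584


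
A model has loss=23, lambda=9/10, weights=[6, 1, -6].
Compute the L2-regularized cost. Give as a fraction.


L2 sq norm = sum(w^2) = 73. J = 23 + 9/10 * 73 = 887/10.

887/10


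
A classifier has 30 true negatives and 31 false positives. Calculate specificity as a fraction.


Specificity = TN / (TN + FP) = 30 / 61 = 30/61.

30/61


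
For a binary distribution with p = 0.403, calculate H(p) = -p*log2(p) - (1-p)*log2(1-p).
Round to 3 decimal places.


H = -0.403*log2(0.403) - 0.597*log2(0.597) = 0.973.

0.973


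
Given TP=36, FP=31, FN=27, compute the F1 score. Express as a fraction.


Precision = 36/67 = 36/67. Recall = 36/63 = 4/7. F1 = 2*P*R/(P+R) = 36/65.

36/65


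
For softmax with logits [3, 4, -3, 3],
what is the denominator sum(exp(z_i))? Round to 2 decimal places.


Denom = e^3=20.0855 + e^4=54.5982 + e^-3=0.0498 + e^3=20.0855. Sum = 94.8190, which rounds to 94.82.

94.82


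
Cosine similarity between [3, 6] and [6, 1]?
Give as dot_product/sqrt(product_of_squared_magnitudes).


dot = 24. |a|^2 = 45, |b|^2 = 37. cos = 24/sqrt(1665).

24/sqrt(1665)


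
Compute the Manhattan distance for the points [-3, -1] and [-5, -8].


d = sum of absolute differences: |-3--5|=2 + |-1--8|=7 = 9.

9


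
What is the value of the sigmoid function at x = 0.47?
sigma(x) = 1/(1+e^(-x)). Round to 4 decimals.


sigma(0.47) = 1/(1+e^(-0.47)) = 1/(1+0.625002) = 1/1.625002 = 0.6154.

0.6154


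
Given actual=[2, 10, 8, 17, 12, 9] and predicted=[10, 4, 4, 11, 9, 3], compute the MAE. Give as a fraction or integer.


MAE = (1/6) * (|2-10|=8 + |10-4|=6 + |8-4|=4 + |17-11|=6 + |12-9|=3 + |9-3|=6). Sum = 33. MAE = 11/2.

11/2


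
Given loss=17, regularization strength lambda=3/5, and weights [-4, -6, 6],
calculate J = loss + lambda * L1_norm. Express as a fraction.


L1 norm = sum(|w|) = 16. J = 17 + 3/5 * 16 = 133/5.

133/5


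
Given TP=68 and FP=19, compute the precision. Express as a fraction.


Precision = TP / (TP + FP) = 68 / 87 = 68/87.

68/87


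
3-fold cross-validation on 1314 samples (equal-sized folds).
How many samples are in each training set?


Each validation fold has 1314/3 = 438 samples. Training set = 1314 - 438 = 876.

876


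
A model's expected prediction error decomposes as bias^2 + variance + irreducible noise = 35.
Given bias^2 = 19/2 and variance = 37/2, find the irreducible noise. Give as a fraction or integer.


Total error = bias^2 + variance + irreducible noise. So irreducible noise = 35 - 19/2 - 37/2 = 7.

7


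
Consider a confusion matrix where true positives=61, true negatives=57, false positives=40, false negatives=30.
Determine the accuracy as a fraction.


Accuracy = (TP + TN) / (TP + TN + FP + FN) = (61 + 57) / 188 = 59/94.

59/94


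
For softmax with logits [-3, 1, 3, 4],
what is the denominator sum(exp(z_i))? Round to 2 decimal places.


Denom = e^-3=0.0498 + e^1=2.7183 + e^3=20.0855 + e^4=54.5982. Sum = 77.4518, which rounds to 77.45.

77.45


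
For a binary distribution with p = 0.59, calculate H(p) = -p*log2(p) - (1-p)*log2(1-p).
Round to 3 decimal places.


H = -0.59*log2(0.59) - 0.41*log2(0.41) = 0.977.

0.977


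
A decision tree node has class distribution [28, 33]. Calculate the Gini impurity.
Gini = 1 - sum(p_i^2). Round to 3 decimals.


Total = 61. Proportions: 28/61, 33/61. sum(p_i^2) = 0.5034. Gini = 1 - 0.5034 = 0.4966, which rounds to 0.497.

0.497


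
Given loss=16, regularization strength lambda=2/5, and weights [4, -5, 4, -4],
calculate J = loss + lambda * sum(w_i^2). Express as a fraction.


L2 sq norm = sum(w^2) = 73. J = 16 + 2/5 * 73 = 226/5.

226/5


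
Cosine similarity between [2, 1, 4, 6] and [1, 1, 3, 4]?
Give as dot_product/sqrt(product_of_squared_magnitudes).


dot = 39. |a|^2 = 57, |b|^2 = 27. cos = 39/sqrt(1539).

39/sqrt(1539)


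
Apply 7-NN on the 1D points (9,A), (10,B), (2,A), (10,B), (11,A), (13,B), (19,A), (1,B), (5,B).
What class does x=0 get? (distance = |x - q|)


Distances: |9-0|=9, |10-0|=10, |2-0|=2, |10-0|=10, |11-0|=11, |13-0|=13, |19-0|=19, |1-0|=1, |5-0|=5. 7 nearest: (1,B), (2,A), (5,B), (9,A), (10,B), (10,B), (11,A). Counts: {'B': 4, 'A': 3}. Majority class: B.

B


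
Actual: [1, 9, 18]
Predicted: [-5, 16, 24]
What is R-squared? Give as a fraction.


Mean(y) = 28/3. SS_res = 121. SS_tot = 434/3. R^2 = 1 - 121/(434/3) = 71/434.

71/434


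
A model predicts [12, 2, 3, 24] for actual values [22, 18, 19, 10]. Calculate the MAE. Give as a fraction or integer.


MAE = (1/4) * (|22-12|=10 + |18-2|=16 + |19-3|=16 + |10-24|=14). Sum = 56. MAE = 14.

14


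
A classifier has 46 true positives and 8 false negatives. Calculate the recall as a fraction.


Recall = TP / (TP + FN) = 46 / 54 = 23/27.

23/27


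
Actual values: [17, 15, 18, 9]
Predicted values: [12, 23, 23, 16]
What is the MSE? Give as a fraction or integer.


MSE = (1/4) * ((17-12)^2=25 + (15-23)^2=64 + (18-23)^2=25 + (9-16)^2=49). Sum = 163. MSE = 163/4.

163/4


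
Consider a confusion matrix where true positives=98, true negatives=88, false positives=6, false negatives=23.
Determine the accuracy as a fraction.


Accuracy = (TP + TN) / (TP + TN + FP + FN) = (98 + 88) / 215 = 186/215.

186/215


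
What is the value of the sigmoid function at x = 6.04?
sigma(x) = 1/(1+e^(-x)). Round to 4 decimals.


sigma(6.04) = 1/(1+e^(-6.04)) = 1/(1+0.002382) = 1/1.002382 = 0.9976.

0.9976


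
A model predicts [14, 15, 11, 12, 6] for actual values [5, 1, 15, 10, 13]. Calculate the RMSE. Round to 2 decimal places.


MSE = 69.2000. RMSE = sqrt(69.2000) = 8.32.

8.32


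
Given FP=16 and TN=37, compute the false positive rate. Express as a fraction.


FPR = FP / (FP + TN) = 16 / 53 = 16/53.

16/53


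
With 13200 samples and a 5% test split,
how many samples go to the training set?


Test set = 13200 * 5% = 660. Training set = 13200 - 660 = 12540.

12540


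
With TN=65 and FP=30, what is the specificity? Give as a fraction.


Specificity = TN / (TN + FP) = 65 / 95 = 13/19.

13/19


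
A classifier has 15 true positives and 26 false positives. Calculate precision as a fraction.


Precision = TP / (TP + FP) = 15 / 41 = 15/41.

15/41


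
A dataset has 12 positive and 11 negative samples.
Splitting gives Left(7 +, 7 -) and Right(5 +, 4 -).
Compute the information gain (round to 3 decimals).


H(parent) = 0.9986. H(left) = 1.0000, H(right) = 0.9911. Weighted = (14/23)*1.0000 + (9/23)*0.9911 = 0.9965. IG = 0.9986 - 0.9965 = 0.0021, which rounds to 0.002.

0.002


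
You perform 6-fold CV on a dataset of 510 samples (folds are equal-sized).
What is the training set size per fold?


Each validation fold has 510/6 = 85 samples. Training set = 510 - 85 = 425.

425


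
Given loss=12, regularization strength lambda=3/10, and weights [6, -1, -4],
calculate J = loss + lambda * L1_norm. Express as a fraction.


L1 norm = sum(|w|) = 11. J = 12 + 3/10 * 11 = 153/10.

153/10


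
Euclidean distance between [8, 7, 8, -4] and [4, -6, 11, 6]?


d = sqrt(sum of squared differences). (8-4)^2=16, (7--6)^2=169, (8-11)^2=9, (-4-6)^2=100. Sum = 294.

sqrt(294)


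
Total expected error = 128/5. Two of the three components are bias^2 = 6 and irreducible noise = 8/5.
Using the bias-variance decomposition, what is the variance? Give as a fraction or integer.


Total error = bias^2 + variance + irreducible noise. So variance = 128/5 - 6 - 8/5 = 18.

18


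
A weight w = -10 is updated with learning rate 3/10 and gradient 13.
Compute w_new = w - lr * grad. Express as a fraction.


w_new = -10 - 3/10 * 13 = -10 - 39/10 = -139/10.

-139/10


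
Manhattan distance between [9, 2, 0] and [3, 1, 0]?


d = sum of absolute differences: |9-3|=6 + |2-1|=1 + |0-0|=0 = 7.

7


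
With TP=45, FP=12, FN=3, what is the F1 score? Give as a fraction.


Precision = 45/57 = 15/19. Recall = 45/48 = 15/16. F1 = 2*P*R/(P+R) = 6/7.

6/7


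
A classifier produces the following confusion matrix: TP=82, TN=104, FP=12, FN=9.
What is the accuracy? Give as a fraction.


Accuracy = (TP + TN) / (TP + TN + FP + FN) = (82 + 104) / 207 = 62/69.

62/69


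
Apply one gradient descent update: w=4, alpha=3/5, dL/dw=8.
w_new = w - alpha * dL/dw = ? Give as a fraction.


w_new = 4 - 3/5 * 8 = 4 - 24/5 = -4/5.

-4/5


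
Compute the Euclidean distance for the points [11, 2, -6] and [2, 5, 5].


d = sqrt(sum of squared differences). (11-2)^2=81, (2-5)^2=9, (-6-5)^2=121. Sum = 211.

sqrt(211)


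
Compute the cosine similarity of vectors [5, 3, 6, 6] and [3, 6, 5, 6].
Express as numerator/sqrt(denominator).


dot = 99. |a|^2 = 106, |b|^2 = 106. cos = 99/sqrt(11236).

99/sqrt(11236)


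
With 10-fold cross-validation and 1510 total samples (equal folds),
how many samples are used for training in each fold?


Each validation fold has 1510/10 = 151 samples. Training set = 1510 - 151 = 1359.

1359


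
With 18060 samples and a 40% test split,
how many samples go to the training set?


Test set = 18060 * 40% = 7224. Training set = 18060 - 7224 = 10836.

10836


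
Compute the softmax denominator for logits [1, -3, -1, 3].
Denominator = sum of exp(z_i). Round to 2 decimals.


Denom = e^1=2.7183 + e^-3=0.0498 + e^-1=0.3679 + e^3=20.0855. Sum = 23.2215, which rounds to 23.22.

23.22


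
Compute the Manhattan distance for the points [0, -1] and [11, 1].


d = sum of absolute differences: |0-11|=11 + |-1-1|=2 = 13.

13


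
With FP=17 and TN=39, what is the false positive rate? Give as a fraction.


FPR = FP / (FP + TN) = 17 / 56 = 17/56.

17/56


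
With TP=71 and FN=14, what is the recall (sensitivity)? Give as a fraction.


Recall = TP / (TP + FN) = 71 / 85 = 71/85.

71/85


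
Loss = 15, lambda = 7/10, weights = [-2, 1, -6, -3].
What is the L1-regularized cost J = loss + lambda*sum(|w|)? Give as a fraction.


L1 norm = sum(|w|) = 12. J = 15 + 7/10 * 12 = 117/5.

117/5


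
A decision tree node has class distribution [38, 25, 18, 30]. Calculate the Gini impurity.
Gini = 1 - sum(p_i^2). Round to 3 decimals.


Total = 111. Proportions: 38/111, 25/111, 18/111, 30/111. sum(p_i^2) = 0.2673. Gini = 1 - 0.2673 = 0.7327, which rounds to 0.733.

0.733


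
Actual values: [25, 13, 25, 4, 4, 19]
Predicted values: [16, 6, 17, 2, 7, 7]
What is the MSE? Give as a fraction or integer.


MSE = (1/6) * ((25-16)^2=81 + (13-6)^2=49 + (25-17)^2=64 + (4-2)^2=4 + (4-7)^2=9 + (19-7)^2=144). Sum = 351. MSE = 117/2.

117/2


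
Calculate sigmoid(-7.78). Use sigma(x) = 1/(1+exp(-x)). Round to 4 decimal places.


sigma(-7.78) = 1/(1+e^(7.78)) = 1/(1+2392.274821) = 1/2393.274821 = 0.0004.

0.0004


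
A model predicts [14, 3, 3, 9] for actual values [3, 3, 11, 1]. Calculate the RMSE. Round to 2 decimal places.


MSE = 62.2500. RMSE = sqrt(62.2500) = 7.89.

7.89


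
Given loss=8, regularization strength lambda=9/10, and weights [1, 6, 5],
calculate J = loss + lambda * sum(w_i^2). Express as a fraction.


L2 sq norm = sum(w^2) = 62. J = 8 + 9/10 * 62 = 319/5.

319/5


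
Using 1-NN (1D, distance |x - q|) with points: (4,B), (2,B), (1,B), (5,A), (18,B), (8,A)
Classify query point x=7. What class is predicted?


Distances: |4-7|=3, |2-7|=5, |1-7|=6, |5-7|=2, |18-7|=11, |8-7|=1. 1 nearest: (8,A). Counts: {'A': 1}. Majority class: A.

A


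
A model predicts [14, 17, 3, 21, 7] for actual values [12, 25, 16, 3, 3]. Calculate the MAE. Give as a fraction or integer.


MAE = (1/5) * (|12-14|=2 + |25-17|=8 + |16-3|=13 + |3-21|=18 + |3-7|=4). Sum = 45. MAE = 9.

9


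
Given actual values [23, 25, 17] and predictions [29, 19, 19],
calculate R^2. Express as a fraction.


Mean(y) = 65/3. SS_res = 76. SS_tot = 104/3. R^2 = 1 - 76/(104/3) = -31/26.

-31/26


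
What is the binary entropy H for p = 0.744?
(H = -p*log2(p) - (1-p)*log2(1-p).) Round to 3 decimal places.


H = -0.744*log2(0.744) - 0.256*log2(0.256) = 0.821.

0.821


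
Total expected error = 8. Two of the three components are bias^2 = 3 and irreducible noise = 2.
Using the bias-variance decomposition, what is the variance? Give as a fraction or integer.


Total error = bias^2 + variance + irreducible noise. So variance = 8 - 3 - 2 = 3.

3


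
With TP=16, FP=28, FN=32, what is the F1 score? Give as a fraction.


Precision = 16/44 = 4/11. Recall = 16/48 = 1/3. F1 = 2*P*R/(P+R) = 8/23.

8/23


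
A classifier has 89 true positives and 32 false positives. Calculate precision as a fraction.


Precision = TP / (TP + FP) = 89 / 121 = 89/121.

89/121


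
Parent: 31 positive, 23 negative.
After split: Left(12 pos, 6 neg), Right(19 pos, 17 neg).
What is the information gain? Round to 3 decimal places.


H(parent) = 0.9841. H(left) = 0.9183, H(right) = 0.9978. Weighted = (18/54)*0.9183 + (36/54)*0.9978 = 0.9713. IG = 0.9841 - 0.9713 = 0.0128, which rounds to 0.013.

0.013


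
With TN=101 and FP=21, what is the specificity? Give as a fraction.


Specificity = TN / (TN + FP) = 101 / 122 = 101/122.

101/122


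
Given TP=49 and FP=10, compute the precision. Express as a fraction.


Precision = TP / (TP + FP) = 49 / 59 = 49/59.

49/59


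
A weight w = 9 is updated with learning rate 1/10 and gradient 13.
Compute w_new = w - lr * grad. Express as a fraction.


w_new = 9 - 1/10 * 13 = 9 - 13/10 = 77/10.

77/10


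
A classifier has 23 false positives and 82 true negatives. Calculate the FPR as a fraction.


FPR = FP / (FP + TN) = 23 / 105 = 23/105.

23/105


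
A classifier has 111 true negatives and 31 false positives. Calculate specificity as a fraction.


Specificity = TN / (TN + FP) = 111 / 142 = 111/142.

111/142


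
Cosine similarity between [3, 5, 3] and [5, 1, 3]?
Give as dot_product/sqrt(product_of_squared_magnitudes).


dot = 29. |a|^2 = 43, |b|^2 = 35. cos = 29/sqrt(1505).

29/sqrt(1505)


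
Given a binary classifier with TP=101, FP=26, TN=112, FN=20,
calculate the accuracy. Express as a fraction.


Accuracy = (TP + TN) / (TP + TN + FP + FN) = (101 + 112) / 259 = 213/259.

213/259


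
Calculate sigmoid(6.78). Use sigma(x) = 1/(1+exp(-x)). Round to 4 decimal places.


sigma(6.78) = 1/(1+e^(-6.78)) = 1/(1+0.001136) = 1/1.001136 = 0.9989.

0.9989


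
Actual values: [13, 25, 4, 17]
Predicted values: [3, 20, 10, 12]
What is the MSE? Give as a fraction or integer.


MSE = (1/4) * ((13-3)^2=100 + (25-20)^2=25 + (4-10)^2=36 + (17-12)^2=25). Sum = 186. MSE = 93/2.

93/2


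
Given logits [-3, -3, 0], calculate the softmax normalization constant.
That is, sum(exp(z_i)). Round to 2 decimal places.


Denom = e^-3=0.0498 + e^-3=0.0498 + e^0=1.0000. Sum = 1.0996, which rounds to 1.10.

1.10


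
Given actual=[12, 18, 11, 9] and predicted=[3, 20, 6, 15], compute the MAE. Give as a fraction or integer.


MAE = (1/4) * (|12-3|=9 + |18-20|=2 + |11-6|=5 + |9-15|=6). Sum = 22. MAE = 11/2.

11/2


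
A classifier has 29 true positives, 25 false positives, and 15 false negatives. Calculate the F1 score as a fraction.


Precision = 29/54 = 29/54. Recall = 29/44 = 29/44. F1 = 2*P*R/(P+R) = 29/49.

29/49


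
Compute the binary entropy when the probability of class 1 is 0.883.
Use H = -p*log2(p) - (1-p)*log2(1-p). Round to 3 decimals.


H = -0.883*log2(0.883) - 0.117*log2(0.117) = 0.521.

0.521


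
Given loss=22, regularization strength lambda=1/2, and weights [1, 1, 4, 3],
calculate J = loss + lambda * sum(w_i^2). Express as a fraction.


L2 sq norm = sum(w^2) = 27. J = 22 + 1/2 * 27 = 71/2.

71/2


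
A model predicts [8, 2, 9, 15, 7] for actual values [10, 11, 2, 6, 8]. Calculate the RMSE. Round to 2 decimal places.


MSE = 43.2000. RMSE = sqrt(43.2000) = 6.57.

6.57


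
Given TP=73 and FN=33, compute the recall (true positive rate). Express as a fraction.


Recall = TP / (TP + FN) = 73 / 106 = 73/106.

73/106
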